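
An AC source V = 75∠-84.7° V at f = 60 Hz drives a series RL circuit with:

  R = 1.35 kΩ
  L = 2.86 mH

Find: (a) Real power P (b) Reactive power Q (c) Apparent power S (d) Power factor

Step 1 — Angular frequency: ω = 2π·f = 2π·60 = 377 rad/s.
Step 2 — Component impedances:
  R: Z = R = 1350 Ω
  L: Z = jωL = j·377·0.00286 = 0 + j1.078 Ω
Step 3 — Series combination: Z_total = R + L = 1350 + j1.078 Ω = 1350∠0.0° Ω.
Step 4 — Source phasor: V = 75∠-84.7° V = 6.928 - j74.68 V.
Step 5 — Current: I = V / Z = 0.005088 - j0.05532 A = 0.05556∠-84.7° A.
Step 6 — Complex power: S = V·I* = 4.167 + j0.003328 VA.
Step 7 — Real power: P = Re(S) = 4.167 W.
Step 8 — Reactive power: Q = Im(S) = 0.003328 VAR.
Step 9 — Apparent power: |S| = 4.167 VA.
Step 10 — Power factor: PF = P/|S| = 1 (lagging).

(a) P = 4.167 W  (b) Q = 0.003328 VAR  (c) S = 4.167 VA  (d) PF = 1 (lagging)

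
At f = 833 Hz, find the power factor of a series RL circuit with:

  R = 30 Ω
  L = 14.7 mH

Step 1 — Angular frequency: ω = 2π·f = 2π·833 = 5234 rad/s.
Step 2 — Component impedances:
  R: Z = R = 30 Ω
  L: Z = jωL = j·5234·0.0147 = 0 + j76.94 Ω
Step 3 — Series combination: Z_total = R + L = 30 + j76.94 Ω = 82.58∠68.7° Ω.
Step 4 — Power factor: PF = cos(φ) = Re(Z)/|Z| = 30/82.58 = 0.3633.
Step 5 — Type: Im(Z) = 76.94 ⇒ lagging (phase φ = 68.7°).

PF = 0.3633 (lagging, φ = 68.7°)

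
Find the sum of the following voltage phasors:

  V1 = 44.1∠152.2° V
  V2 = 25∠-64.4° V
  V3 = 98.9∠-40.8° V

Step 1 — Convert each phasor to rectangular form:
  V1 = 44.1·(cos(152.2°) + j·sin(152.2°)) = -39.01 + j20.57 V
  V2 = 25·(cos(-64.4°) + j·sin(-64.4°)) = 10.8 - j22.55 V
  V3 = 98.9·(cos(-40.8°) + j·sin(-40.8°)) = 74.87 - j64.62 V
Step 2 — Sum components: V_total = 46.66 - j66.6 V.
Step 3 — Convert to polar: |V_total| = 81.32 V, ∠V_total = -55.0°.

V_total = 81.32∠-55.0° V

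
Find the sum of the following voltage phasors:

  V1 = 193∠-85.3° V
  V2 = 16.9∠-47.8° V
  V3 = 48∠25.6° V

Step 1 — Convert each phasor to rectangular form:
  V1 = 193·(cos(-85.3°) + j·sin(-85.3°)) = 15.81 - j192.4 V
  V2 = 16.9·(cos(-47.8°) + j·sin(-47.8°)) = 11.35 - j12.52 V
  V3 = 48·(cos(25.6°) + j·sin(25.6°)) = 43.29 + j20.74 V
Step 2 — Sum components: V_total = 70.45 - j184.1 V.
Step 3 — Convert to polar: |V_total| = 197.1 V, ∠V_total = -69.1°.

V_total = 197.1∠-69.1° V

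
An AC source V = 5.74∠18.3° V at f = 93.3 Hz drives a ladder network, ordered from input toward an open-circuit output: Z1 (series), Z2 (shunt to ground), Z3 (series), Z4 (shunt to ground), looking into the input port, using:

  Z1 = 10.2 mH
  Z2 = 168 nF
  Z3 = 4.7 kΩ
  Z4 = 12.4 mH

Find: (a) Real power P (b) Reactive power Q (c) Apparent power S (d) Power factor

Step 1 — Angular frequency: ω = 2π·f = 2π·93.3 = 586.2 rad/s.
Step 2 — Component impedances:
  Z1: Z = jωL = j·586.2·0.0102 = 0 + j5.979 Ω
  Z2: Z = 1/(jωC) = -j/(ω·C) = 0 - j1.015e+04 Ω
  Z3: Z = R = 4700 Ω
  Z4: Z = jωL = j·586.2·0.0124 = 0 + j7.269 Ω
Step 3 — Ladder network (open output): work backward from the far end, alternating series and parallel combinations. Z_in = 3875 - j1782 Ω = 4265∠-24.7° Ω.
Step 4 — Source phasor: V = 5.74∠18.3° V = 5.45 + j1.802 V.
Step 5 — Current: I = V / Z = 0.0009843 + j0.0009177 A = 0.001346∠43.0° A.
Step 6 — Complex power: S = V·I* = 0.007018 - j0.003227 VA.
Step 7 — Real power: P = Re(S) = 0.007018 W.
Step 8 — Reactive power: Q = Im(S) = -0.003227 VAR.
Step 9 — Apparent power: |S| = 0.007725 VA.
Step 10 — Power factor: PF = P/|S| = 0.9086 (leading).

(a) P = 0.007018 W  (b) Q = -0.003227 VAR  (c) S = 0.007725 VA  (d) PF = 0.9086 (leading)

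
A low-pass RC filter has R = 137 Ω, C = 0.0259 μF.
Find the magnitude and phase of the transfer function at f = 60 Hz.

Step 1 — Angular frequency: ω = 2π·60 = 377 rad/s.
Step 2 — Transfer function: H(jω) = 1/(1 + jωRC).
Step 3 — Denominator: 1 + jωRC = 1 + j·377·137·2.59e-08 = 1 + j0.001338.
Step 4 — H = 1 - j0.001338.
Step 5 — Magnitude: |H| = 1 (-0.0 dB); phase: φ = -0.1°.

|H| = 1 (-0.0 dB), φ = -0.1°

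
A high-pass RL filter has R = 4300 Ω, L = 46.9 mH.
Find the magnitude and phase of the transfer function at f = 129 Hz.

Step 1 — Angular frequency: ω = 2π·129 = 810.5 rad/s.
Step 2 — Transfer function: H(jω) = jωL/(R + jωL).
Step 3 — Numerator jωL = j·38.01; denominator R + jωL = 4300 + j38.01.
Step 4 — H = 7.815e-05 + j0.00884.
Step 5 — Magnitude: |H| = 0.00884 (-41.1 dB); phase: φ = 89.5°.

|H| = 0.00884 (-41.1 dB), φ = 89.5°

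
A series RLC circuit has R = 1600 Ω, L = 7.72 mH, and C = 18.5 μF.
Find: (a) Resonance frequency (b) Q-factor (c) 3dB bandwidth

Step 1 — Resonance: ω₀ = 1/√(LC) = 1/√(0.00772·1.85e-05) = 2646 rad/s.
Step 2 — f₀ = ω₀/(2π) = 421.1 Hz.
Step 3 — Series Q: Q = ω₀L/R = 2646·0.00772/1600 = 0.01277.
Step 4 — Bandwidth: Δω = ω₀/Q = 2.073e+05 rad/s; BW = Δω/(2π) = 3.299e+04 Hz.

(a) f₀ = 421.1 Hz  (b) Q = 0.01277  (c) BW = 3.299e+04 Hz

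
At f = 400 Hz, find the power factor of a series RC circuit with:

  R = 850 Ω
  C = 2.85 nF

Step 1 — Angular frequency: ω = 2π·f = 2π·400 = 2513 rad/s.
Step 2 — Component impedances:
  R: Z = R = 850 Ω
  C: Z = 1/(jωC) = -j/(ω·C) = 0 - j1.396e+05 Ω
Step 3 — Series combination: Z_total = R + C = 850 - j1.396e+05 Ω = 1.396e+05∠-89.7° Ω.
Step 4 — Power factor: PF = cos(φ) = Re(Z)/|Z| = 850/1.3961e+05 = 0.006088.
Step 5 — Type: Im(Z) = -1.396e+05 ⇒ leading (phase φ = -89.7°).

PF = 0.006088 (leading, φ = -89.7°)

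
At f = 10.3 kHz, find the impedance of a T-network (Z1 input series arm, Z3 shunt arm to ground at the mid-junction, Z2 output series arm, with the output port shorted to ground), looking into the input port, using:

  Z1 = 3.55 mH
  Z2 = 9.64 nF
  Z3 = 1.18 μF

Step 1 — Angular frequency: ω = 2π·f = 2π·1.03e+04 = 6.472e+04 rad/s.
Step 2 — Component impedances:
  Z1: Z = jωL = j·6.472e+04·0.00355 = 0 + j229.7 Ω
  Z2: Z = 1/(jωC) = -j/(ω·C) = 0 - j1603 Ω
  Z3: Z = 1/(jωC) = -j/(ω·C) = 0 - j13.09 Ω
Step 3 — With the output port shorted to ground, the output series arm Z2 runs from the junction to ground; the shunt arm Z3 also runs from the junction to ground. They appear in parallel: Z3 || Z2 = 0 - j12.99 Ω.
Step 4 — Series with input arm Z1: Z_in = Z1 + (Z3 || Z2) = 0 + j216.8 Ω = 216.8∠90.0° Ω.

Z = 0 + j216.8 Ω = 216.8∠90.0° Ω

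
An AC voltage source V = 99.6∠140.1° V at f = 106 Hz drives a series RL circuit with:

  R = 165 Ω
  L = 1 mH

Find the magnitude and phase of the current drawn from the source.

Step 1 — Angular frequency: ω = 2π·f = 2π·106 = 666 rad/s.
Step 2 — Component impedances:
  R: Z = R = 165 Ω
  L: Z = jωL = j·666·0.001 = 0 + j0.666 Ω
Step 3 — Series combination: Z_total = R + L = 165 + j0.666 Ω = 165∠0.2° Ω.
Step 4 — Source phasor: V = 99.6∠140.1° V = -76.41 + j63.89 V.
Step 5 — Ohm's law: I = V / Z_total = (-76.41 + j63.89) / (165 + j0.666) = -0.4615 + j0.3891 A.
Step 6 — Convert to polar: |I| = 0.6036 A, ∠I = 139.9°.

I = 0.6036∠139.9° A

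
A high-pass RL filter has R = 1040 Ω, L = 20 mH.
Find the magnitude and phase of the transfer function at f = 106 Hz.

Step 1 — Angular frequency: ω = 2π·106 = 666 rad/s.
Step 2 — Transfer function: H(jω) = jωL/(R + jωL).
Step 3 — Numerator jωL = j·13.32; denominator R + jωL = 1040 + j13.32.
Step 4 — H = 0.000164 + j0.01281.
Step 5 — Magnitude: |H| = 0.01281 (-37.9 dB); phase: φ = 89.3°.

|H| = 0.01281 (-37.9 dB), φ = 89.3°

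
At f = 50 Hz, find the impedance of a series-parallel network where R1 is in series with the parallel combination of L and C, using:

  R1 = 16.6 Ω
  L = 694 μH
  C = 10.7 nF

Step 1 — Angular frequency: ω = 2π·f = 2π·50 = 314.2 rad/s.
Step 2 — Component impedances:
  R1: Z = R = 16.6 Ω
  L: Z = jωL = j·314.2·0.000694 = 0 + j0.218 Ω
  C: Z = 1/(jωC) = -j/(ω·C) = 0 - j2.975e+05 Ω
Step 3 — Parallel branch: L || C = 1/(1/L + 1/C) = 0 + j0.218 Ω.
Step 4 — Series with R1: Z_total = R1 + (L || C) = 16.6 + j0.218 Ω = 16.6∠0.8° Ω.

Z = 16.6 + j0.218 Ω = 16.6∠0.8° Ω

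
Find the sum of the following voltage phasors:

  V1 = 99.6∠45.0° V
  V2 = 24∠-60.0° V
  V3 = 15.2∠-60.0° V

Step 1 — Convert each phasor to rectangular form:
  V1 = 99.6·(cos(45.0°) + j·sin(45.0°)) = 70.43 + j70.43 V
  V2 = 24·(cos(-60.0°) + j·sin(-60.0°)) = 12 - j20.78 V
  V3 = 15.2·(cos(-60.0°) + j·sin(-60.0°)) = 7.6 - j13.16 V
Step 2 — Sum components: V_total = 90.03 + j36.48 V.
Step 3 — Convert to polar: |V_total| = 97.14 V, ∠V_total = 22.1°.

V_total = 97.14∠22.1° V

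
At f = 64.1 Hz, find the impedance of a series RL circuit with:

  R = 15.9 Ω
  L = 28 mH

Step 1 — Angular frequency: ω = 2π·f = 2π·64.1 = 402.8 rad/s.
Step 2 — Component impedances:
  R: Z = R = 15.9 Ω
  L: Z = jωL = j·402.8·0.028 = 0 + j11.28 Ω
Step 3 — Series combination: Z_total = R + L = 15.9 + j11.28 Ω = 19.49∠35.3° Ω.

Z = 15.9 + j11.28 Ω = 19.49∠35.3° Ω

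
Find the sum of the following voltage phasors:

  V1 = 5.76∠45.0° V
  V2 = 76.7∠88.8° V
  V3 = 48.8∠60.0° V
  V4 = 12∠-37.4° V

Step 1 — Convert each phasor to rectangular form:
  V1 = 5.76·(cos(45.0°) + j·sin(45.0°)) = 4.073 + j4.073 V
  V2 = 76.7·(cos(88.8°) + j·sin(88.8°)) = 1.606 + j76.68 V
  V3 = 48.8·(cos(60.0°) + j·sin(60.0°)) = 24.4 + j42.26 V
  V4 = 12·(cos(-37.4°) + j·sin(-37.4°)) = 9.533 - j7.289 V
Step 2 — Sum components: V_total = 39.61 + j115.7 V.
Step 3 — Convert to polar: |V_total| = 122.3 V, ∠V_total = 71.1°.

V_total = 122.3∠71.1° V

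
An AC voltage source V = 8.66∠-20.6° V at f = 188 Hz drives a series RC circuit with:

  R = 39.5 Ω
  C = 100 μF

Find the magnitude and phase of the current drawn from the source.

Step 1 — Angular frequency: ω = 2π·f = 2π·188 = 1181 rad/s.
Step 2 — Component impedances:
  R: Z = R = 39.5 Ω
  C: Z = 1/(jωC) = -j/(ω·C) = 0 - j8.466 Ω
Step 3 — Series combination: Z_total = R + C = 39.5 - j8.466 Ω = 40.4∠-12.1° Ω.
Step 4 — Source phasor: V = 8.66∠-20.6° V = 8.106 - j3.047 V.
Step 5 — Ohm's law: I = V / Z_total = (8.106 - j3.047) / (39.5 - j8.466) = 0.212 - j0.0317 A.
Step 6 — Convert to polar: |I| = 0.2144 A, ∠I = -8.5°.

I = 0.2144∠-8.5° A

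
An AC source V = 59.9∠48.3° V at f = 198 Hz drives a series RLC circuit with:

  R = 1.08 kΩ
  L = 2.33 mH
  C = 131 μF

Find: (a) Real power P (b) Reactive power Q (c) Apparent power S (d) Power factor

Step 1 — Angular frequency: ω = 2π·f = 2π·198 = 1244 rad/s.
Step 2 — Component impedances:
  R: Z = R = 1080 Ω
  L: Z = jωL = j·1244·0.00233 = 0 + j2.899 Ω
  C: Z = 1/(jωC) = -j/(ω·C) = 0 - j6.136 Ω
Step 3 — Series combination: Z_total = R + L + C = 1080 - j3.237 Ω = 1080∠-0.2° Ω.
Step 4 — Source phasor: V = 59.9∠48.3° V = 39.85 + j44.72 V.
Step 5 — Current: I = V / Z = 0.03677 + j0.04152 A = 0.05546∠48.5° A.
Step 6 — Complex power: S = V·I* = 3.322 - j0.009958 VA.
Step 7 — Real power: P = Re(S) = 3.322 W.
Step 8 — Reactive power: Q = Im(S) = -0.009958 VAR.
Step 9 — Apparent power: |S| = 3.322 VA.
Step 10 — Power factor: PF = P/|S| = 1 (leading).

(a) P = 3.322 W  (b) Q = -0.009958 VAR  (c) S = 3.322 VA  (d) PF = 1 (leading)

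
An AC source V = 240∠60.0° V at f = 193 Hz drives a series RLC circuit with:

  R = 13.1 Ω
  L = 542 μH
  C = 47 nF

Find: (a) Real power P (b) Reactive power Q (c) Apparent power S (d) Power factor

Step 1 — Angular frequency: ω = 2π·f = 2π·193 = 1213 rad/s.
Step 2 — Component impedances:
  R: Z = R = 13.1 Ω
  L: Z = jωL = j·1213·0.000542 = 0 + j0.6573 Ω
  C: Z = 1/(jωC) = -j/(ω·C) = 0 - j1.755e+04 Ω
Step 3 — Series combination: Z_total = R + L + C = 13.1 - j1.754e+04 Ω = 1.754e+04∠-90.0° Ω.
Step 4 — Source phasor: V = 240∠60.0° V = 120 + j207.8 V.
Step 5 — Current: I = V / Z = -0.01184 + j0.006848 A = 0.01368∠150.0° A.
Step 6 — Complex power: S = V·I* = 0.002451 - j3.283 VA.
Step 7 — Real power: P = Re(S) = 0.002451 W.
Step 8 — Reactive power: Q = Im(S) = -3.283 VAR.
Step 9 — Apparent power: |S| = 3.283 VA.
Step 10 — Power factor: PF = P/|S| = 0.0007467 (leading).

(a) P = 0.002451 W  (b) Q = -3.283 VAR  (c) S = 3.283 VA  (d) PF = 0.0007467 (leading)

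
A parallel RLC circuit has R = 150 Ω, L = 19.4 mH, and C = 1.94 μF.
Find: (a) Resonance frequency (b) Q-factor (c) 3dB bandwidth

Step 1 — Resonance: ω₀ = 1/√(LC) = 1/√(0.0194·1.94e-06) = 5155 rad/s.
Step 2 — f₀ = ω₀/(2π) = 820.4 Hz.
Step 3 — Parallel Q: Q = R/(ω₀L) = 150/(5155·0.0194) = 1.5.
Step 4 — Bandwidth: Δω = ω₀/Q = 3436 rad/s; BW = Δω/(2π) = 546.9 Hz.

(a) f₀ = 820.4 Hz  (b) Q = 1.5  (c) BW = 546.9 Hz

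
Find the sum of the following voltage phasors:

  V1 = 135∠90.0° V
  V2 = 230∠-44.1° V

Step 1 — Convert each phasor to rectangular form:
  V1 = 135·(cos(90.0°) + j·sin(90.0°)) = 0 + j135 V
  V2 = 230·(cos(-44.1°) + j·sin(-44.1°)) = 165.2 - j160.1 V
Step 2 — Sum components: V_total = 165.2 - j25.06 V.
Step 3 — Convert to polar: |V_total| = 167.1 V, ∠V_total = -8.6°.

V_total = 167.1∠-8.6° V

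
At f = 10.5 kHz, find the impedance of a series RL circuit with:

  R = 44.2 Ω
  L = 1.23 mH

Step 1 — Angular frequency: ω = 2π·f = 2π·1.05e+04 = 6.597e+04 rad/s.
Step 2 — Component impedances:
  R: Z = R = 44.2 Ω
  L: Z = jωL = j·6.597e+04·0.00123 = 0 + j81.15 Ω
Step 3 — Series combination: Z_total = R + L = 44.2 + j81.15 Ω = 92.4∠61.4° Ω.

Z = 44.2 + j81.15 Ω = 92.4∠61.4° Ω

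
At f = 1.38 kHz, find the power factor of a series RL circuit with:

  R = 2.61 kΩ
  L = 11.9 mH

Step 1 — Angular frequency: ω = 2π·f = 2π·1380 = 8671 rad/s.
Step 2 — Component impedances:
  R: Z = R = 2610 Ω
  L: Z = jωL = j·8671·0.0119 = 0 + j103.2 Ω
Step 3 — Series combination: Z_total = R + L = 2610 + j103.2 Ω = 2612∠2.3° Ω.
Step 4 — Power factor: PF = cos(φ) = Re(Z)/|Z| = 2610/2612 = 0.9992.
Step 5 — Type: Im(Z) = 103.2 ⇒ lagging (phase φ = 2.3°).

PF = 0.9992 (lagging, φ = 2.3°)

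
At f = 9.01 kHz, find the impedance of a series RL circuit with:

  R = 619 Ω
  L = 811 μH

Step 1 — Angular frequency: ω = 2π·f = 2π·9010 = 5.661e+04 rad/s.
Step 2 — Component impedances:
  R: Z = R = 619 Ω
  L: Z = jωL = j·5.661e+04·0.000811 = 0 + j45.91 Ω
Step 3 — Series combination: Z_total = R + L = 619 + j45.91 Ω = 620.7∠4.2° Ω.

Z = 619 + j45.91 Ω = 620.7∠4.2° Ω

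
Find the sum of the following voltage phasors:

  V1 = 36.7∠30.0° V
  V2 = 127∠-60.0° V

Step 1 — Convert each phasor to rectangular form:
  V1 = 36.7·(cos(30.0°) + j·sin(30.0°)) = 31.78 + j18.35 V
  V2 = 127·(cos(-60.0°) + j·sin(-60.0°)) = 63.5 - j110 V
Step 2 — Sum components: V_total = 95.28 - j91.64 V.
Step 3 — Convert to polar: |V_total| = 132.2 V, ∠V_total = -43.9°.

V_total = 132.2∠-43.9° V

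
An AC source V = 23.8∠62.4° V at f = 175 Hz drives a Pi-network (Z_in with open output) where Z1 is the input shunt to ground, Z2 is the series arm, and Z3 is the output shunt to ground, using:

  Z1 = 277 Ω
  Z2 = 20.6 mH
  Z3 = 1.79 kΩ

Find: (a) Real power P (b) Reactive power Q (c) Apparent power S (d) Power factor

Step 1 — Angular frequency: ω = 2π·f = 2π·175 = 1100 rad/s.
Step 2 — Component impedances:
  Z1: Z = R = 277 Ω
  Z2: Z = jωL = j·1100·0.0206 = 0 + j22.65 Ω
  Z3: Z = R = 1790 Ω
Step 3 — With open output, the series arm Z2 and the output shunt Z3 appear in series to ground: Z2 + Z3 = 1790 + j22.65 Ω.
Step 4 — Parallel with input shunt Z1: Z_in = Z1 || (Z2 + Z3) = 239.9 + j0.4067 Ω = 239.9∠0.1° Ω.
Step 5 — Source phasor: V = 23.8∠62.4° V = 11.03 + j21.09 V.
Step 6 — Current: I = V / Z = 0.04611 + j0.08785 A = 0.09921∠62.3° A.
Step 7 — Complex power: S = V·I* = 2.361 + j0.004004 VA.
Step 8 — Real power: P = Re(S) = 2.361 W.
Step 9 — Reactive power: Q = Im(S) = 0.004004 VAR.
Step 10 — Apparent power: |S| = 2.361 VA.
Step 11 — Power factor: PF = P/|S| = 1 (lagging).

(a) P = 2.361 W  (b) Q = 0.004004 VAR  (c) S = 2.361 VA  (d) PF = 1 (lagging)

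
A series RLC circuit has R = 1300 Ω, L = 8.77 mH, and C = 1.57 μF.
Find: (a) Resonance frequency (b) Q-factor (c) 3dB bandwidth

Step 1 — Resonance condition Im(Z)=0 gives ω₀ = 1/√(LC).
Step 2 — ω₀ = 1/√(0.00877·1.57e-06) = 8522 rad/s.
Step 3 — f₀ = ω₀/(2π) = 1356 Hz.
Step 4 — Series Q: Q = ω₀L/R = 8522·0.00877/1300 = 0.05749.
Step 5 — 3dB bandwidth: Δω = ω₀/Q = 1.482e+05 rad/s; BW = Δω/(2π) = 2.359e+04 Hz.

(a) f₀ = 1356 Hz  (b) Q = 0.05749  (c) BW = 2.359e+04 Hz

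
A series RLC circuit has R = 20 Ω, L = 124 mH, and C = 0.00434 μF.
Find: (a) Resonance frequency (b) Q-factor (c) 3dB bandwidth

Step 1 — Resonance: ω₀ = 1/√(LC) = 1/√(0.124·4.34e-09) = 4.311e+04 rad/s.
Step 2 — f₀ = ω₀/(2π) = 6861 Hz.
Step 3 — Series Q: Q = ω₀L/R = 4.311e+04·0.124/20 = 267.3.
Step 4 — Bandwidth: Δω = ω₀/Q = 161.3 rad/s; BW = Δω/(2π) = 25.67 Hz.

(a) f₀ = 6861 Hz  (b) Q = 267.3  (c) BW = 25.67 Hz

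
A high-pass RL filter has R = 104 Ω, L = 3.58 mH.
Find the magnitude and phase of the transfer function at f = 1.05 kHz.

Step 1 — Angular frequency: ω = 2π·1050 = 6597 rad/s.
Step 2 — Transfer function: H(jω) = jωL/(R + jωL).
Step 3 — Numerator jωL = j·23.62; denominator R + jωL = 104 + j23.62.
Step 4 — H = 0.04905 + j0.216.
Step 5 — Magnitude: |H| = 0.2215 (-13.1 dB); phase: φ = 77.2°.

|H| = 0.2215 (-13.1 dB), φ = 77.2°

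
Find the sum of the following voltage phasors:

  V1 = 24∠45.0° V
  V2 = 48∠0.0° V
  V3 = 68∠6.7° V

Step 1 — Convert each phasor to rectangular form:
  V1 = 24·(cos(45.0°) + j·sin(45.0°)) = 16.97 + j16.97 V
  V2 = 48·(cos(0.0°) + j·sin(0.0°)) = 48 V
  V3 = 68·(cos(6.7°) + j·sin(6.7°)) = 67.54 + j7.934 V
Step 2 — Sum components: V_total = 132.5 + j24.9 V.
Step 3 — Convert to polar: |V_total| = 134.8 V, ∠V_total = 10.6°.

V_total = 134.8∠10.6° V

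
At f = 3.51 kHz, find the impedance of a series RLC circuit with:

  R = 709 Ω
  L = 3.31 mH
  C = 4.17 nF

Step 1 — Angular frequency: ω = 2π·f = 2π·3510 = 2.205e+04 rad/s.
Step 2 — Component impedances:
  R: Z = R = 709 Ω
  L: Z = jωL = j·2.205e+04·0.00331 = 0 + j73 Ω
  C: Z = 1/(jωC) = -j/(ω·C) = 0 - j1.087e+04 Ω
Step 3 — Series combination: Z_total = R + L + C = 709 - j1.08e+04 Ω = 1.082e+04∠-86.2° Ω.

Z = 709 - j1.08e+04 Ω = 1.082e+04∠-86.2° Ω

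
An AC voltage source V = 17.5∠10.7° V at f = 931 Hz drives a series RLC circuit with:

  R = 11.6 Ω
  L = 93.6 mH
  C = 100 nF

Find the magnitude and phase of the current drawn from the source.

Step 1 — Angular frequency: ω = 2π·f = 2π·931 = 5850 rad/s.
Step 2 — Component impedances:
  R: Z = R = 11.6 Ω
  L: Z = jωL = j·5850·0.0936 = 0 + j547.5 Ω
  C: Z = 1/(jωC) = -j/(ω·C) = 0 - j1710 Ω
Step 3 — Series combination: Z_total = R + L + C = 11.6 - j1162 Ω = 1162∠-89.4° Ω.
Step 4 — Source phasor: V = 17.5∠10.7° V = 17.2 + j3.249 V.
Step 5 — Ohm's law: I = V / Z_total = (17.2 + j3.249) / (11.6 - j1162) = -0.002648 + j0.01483 A.
Step 6 — Convert to polar: |I| = 0.01506 A, ∠I = 100.1°.

I = 0.01506∠100.1° A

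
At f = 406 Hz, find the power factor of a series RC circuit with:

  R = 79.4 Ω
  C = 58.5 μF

Step 1 — Angular frequency: ω = 2π·f = 2π·406 = 2551 rad/s.
Step 2 — Component impedances:
  R: Z = R = 79.4 Ω
  C: Z = 1/(jωC) = -j/(ω·C) = 0 - j6.701 Ω
Step 3 — Series combination: Z_total = R + C = 79.4 - j6.701 Ω = 79.68∠-4.8° Ω.
Step 4 — Power factor: PF = cos(φ) = Re(Z)/|Z| = 79.4/79.68 = 0.9965.
Step 5 — Type: Im(Z) = -6.701 ⇒ leading (phase φ = -4.8°).

PF = 0.9965 (leading, φ = -4.8°)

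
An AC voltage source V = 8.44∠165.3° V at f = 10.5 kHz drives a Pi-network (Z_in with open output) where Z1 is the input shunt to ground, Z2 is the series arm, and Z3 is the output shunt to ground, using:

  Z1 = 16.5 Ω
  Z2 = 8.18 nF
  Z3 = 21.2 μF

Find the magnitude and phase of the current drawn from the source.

Step 1 — Angular frequency: ω = 2π·f = 2π·1.05e+04 = 6.597e+04 rad/s.
Step 2 — Component impedances:
  Z1: Z = R = 16.5 Ω
  Z2: Z = 1/(jωC) = -j/(ω·C) = 0 - j1853 Ω
  Z3: Z = 1/(jωC) = -j/(ω·C) = 0 - j0.715 Ω
Step 3 — With open output, the series arm Z2 and the output shunt Z3 appear in series to ground: Z2 + Z3 = 0 - j1854 Ω.
Step 4 — Parallel with input shunt Z1: Z_in = Z1 || (Z2 + Z3) = 16.5 - j0.1469 Ω = 16.5∠-0.5° Ω.
Step 5 — Source phasor: V = 8.44∠165.3° V = -8.164 + j2.142 V.
Step 6 — Ohm's law: I = V / Z_total = (-8.164 + j2.142) / (16.5 - j0.1469) = -0.4959 + j0.1254 A.
Step 7 — Convert to polar: |I| = 0.5115 A, ∠I = 165.8°.

I = 0.5115∠165.8° A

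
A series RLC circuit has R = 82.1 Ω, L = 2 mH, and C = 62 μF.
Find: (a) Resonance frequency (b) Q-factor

Step 1 — Resonance condition Im(Z)=0 gives ω₀ = 1/√(LC).
Step 2 — ω₀ = 1/√(0.002·6.2e-05) = 2840 rad/s.
Step 3 — f₀ = ω₀/(2π) = 452 Hz.
Step 4 — Series Q: Q = ω₀L/R = 2840·0.002/82.1 = 0.06918.

(a) f₀ = 452 Hz  (b) Q = 0.06918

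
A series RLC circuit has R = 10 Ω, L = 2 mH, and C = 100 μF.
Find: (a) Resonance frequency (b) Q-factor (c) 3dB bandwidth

Step 1 — Resonance: ω₀ = 1/√(LC) = 1/√(0.002·0.0001) = 2236 rad/s.
Step 2 — f₀ = ω₀/(2π) = 355.9 Hz.
Step 3 — Series Q: Q = ω₀L/R = 2236·0.002/10 = 0.4472.
Step 4 — Bandwidth: Δω = ω₀/Q = 5000 rad/s; BW = Δω/(2π) = 795.8 Hz.

(a) f₀ = 355.9 Hz  (b) Q = 0.4472  (c) BW = 795.8 Hz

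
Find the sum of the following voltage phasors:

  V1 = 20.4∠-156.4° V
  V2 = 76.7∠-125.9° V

Step 1 — Convert each phasor to rectangular form:
  V1 = 20.4·(cos(-156.4°) + j·sin(-156.4°)) = -18.69 - j8.167 V
  V2 = 76.7·(cos(-125.9°) + j·sin(-125.9°)) = -44.97 - j62.13 V
Step 2 — Sum components: V_total = -63.67 - j70.3 V.
Step 3 — Convert to polar: |V_total| = 94.84 V, ∠V_total = -132.2°.

V_total = 94.84∠-132.2° V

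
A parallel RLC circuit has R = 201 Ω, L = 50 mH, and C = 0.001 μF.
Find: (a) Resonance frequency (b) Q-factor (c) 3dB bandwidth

Step 1 — Resonance: ω₀ = 1/√(LC) = 1/√(0.05·1e-09) = 1.414e+05 rad/s.
Step 2 — f₀ = ω₀/(2π) = 2.251e+04 Hz.
Step 3 — Parallel Q: Q = R/(ω₀L) = 201/(1.414e+05·0.05) = 0.02843.
Step 4 — Bandwidth: Δω = ω₀/Q = 4.975e+06 rad/s; BW = Δω/(2π) = 7.918e+05 Hz.

(a) f₀ = 2.251e+04 Hz  (b) Q = 0.02843  (c) BW = 7.918e+05 Hz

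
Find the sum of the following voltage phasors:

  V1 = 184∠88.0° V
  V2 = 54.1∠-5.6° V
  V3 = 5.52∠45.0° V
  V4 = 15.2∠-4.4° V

Step 1 — Convert each phasor to rectangular form:
  V1 = 184·(cos(88.0°) + j·sin(88.0°)) = 6.422 + j183.9 V
  V2 = 54.1·(cos(-5.6°) + j·sin(-5.6°)) = 53.84 - j5.279 V
  V3 = 5.52·(cos(45.0°) + j·sin(45.0°)) = 3.903 + j3.903 V
  V4 = 15.2·(cos(-4.4°) + j·sin(-4.4°)) = 15.16 - j1.166 V
Step 2 — Sum components: V_total = 79.32 + j181.3 V.
Step 3 — Convert to polar: |V_total| = 197.9 V, ∠V_total = 66.4°.

V_total = 197.9∠66.4° V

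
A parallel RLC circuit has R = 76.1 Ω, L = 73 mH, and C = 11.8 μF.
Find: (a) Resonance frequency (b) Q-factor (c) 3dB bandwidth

Step 1 — Resonance: ω₀ = 1/√(LC) = 1/√(0.073·1.18e-05) = 1077 rad/s.
Step 2 — f₀ = ω₀/(2π) = 171.5 Hz.
Step 3 — Parallel Q: Q = R/(ω₀L) = 76.1/(1077·0.073) = 0.9675.
Step 4 — Bandwidth: Δω = ω₀/Q = 1114 rad/s; BW = Δω/(2π) = 177.2 Hz.

(a) f₀ = 171.5 Hz  (b) Q = 0.9675  (c) BW = 177.2 Hz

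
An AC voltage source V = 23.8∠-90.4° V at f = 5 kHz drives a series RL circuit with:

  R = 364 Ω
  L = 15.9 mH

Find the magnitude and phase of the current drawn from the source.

Step 1 — Angular frequency: ω = 2π·f = 2π·5000 = 3.142e+04 rad/s.
Step 2 — Component impedances:
  R: Z = R = 364 Ω
  L: Z = jωL = j·3.142e+04·0.0159 = 0 + j499.5 Ω
Step 3 — Series combination: Z_total = R + L = 364 + j499.5 Ω = 618.1∠53.9° Ω.
Step 4 — Source phasor: V = 23.8∠-90.4° V = -0.1662 - j23.8 V.
Step 5 — Ohm's law: I = V / Z_total = (-0.1662 - j23.8) / (364 + j499.5) = -0.03128 - j0.02246 A.
Step 6 — Convert to polar: |I| = 0.03851 A, ∠I = -144.3°.

I = 0.03851∠-144.3° A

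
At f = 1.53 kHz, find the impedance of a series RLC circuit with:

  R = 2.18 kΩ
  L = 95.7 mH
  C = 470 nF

Step 1 — Angular frequency: ω = 2π·f = 2π·1530 = 9613 rad/s.
Step 2 — Component impedances:
  R: Z = R = 2180 Ω
  L: Z = jωL = j·9613·0.0957 = 0 + j920 Ω
  C: Z = 1/(jωC) = -j/(ω·C) = 0 - j221.3 Ω
Step 3 — Series combination: Z_total = R + L + C = 2180 + j698.7 Ω = 2289∠17.8° Ω.

Z = 2180 + j698.7 Ω = 2289∠17.8° Ω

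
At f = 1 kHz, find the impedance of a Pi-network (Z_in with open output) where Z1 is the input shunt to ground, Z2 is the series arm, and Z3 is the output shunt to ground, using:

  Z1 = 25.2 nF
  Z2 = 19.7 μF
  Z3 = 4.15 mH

Step 1 — Angular frequency: ω = 2π·f = 2π·1000 = 6283 rad/s.
Step 2 — Component impedances:
  Z1: Z = 1/(jωC) = -j/(ω·C) = 0 - j6316 Ω
  Z2: Z = 1/(jωC) = -j/(ω·C) = 0 - j8.079 Ω
  Z3: Z = jωL = j·6283·0.00415 = 0 + j26.08 Ω
Step 3 — With open output, the series arm Z2 and the output shunt Z3 appear in series to ground: Z2 + Z3 = 0 + j18 Ω.
Step 4 — Parallel with input shunt Z1: Z_in = Z1 || (Z2 + Z3) = 0 + j18.05 Ω = 18.05∠90.0° Ω.

Z = 0 + j18.05 Ω = 18.05∠90.0° Ω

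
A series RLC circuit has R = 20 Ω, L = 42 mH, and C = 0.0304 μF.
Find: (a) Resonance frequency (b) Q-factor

Step 1 — Resonance condition Im(Z)=0 gives ω₀ = 1/√(LC).
Step 2 — ω₀ = 1/√(0.042·3.04e-08) = 2.799e+04 rad/s.
Step 3 — f₀ = ω₀/(2π) = 4454 Hz.
Step 4 — Series Q: Q = ω₀L/R = 2.799e+04·0.042/20 = 58.77.

(a) f₀ = 4454 Hz  (b) Q = 58.77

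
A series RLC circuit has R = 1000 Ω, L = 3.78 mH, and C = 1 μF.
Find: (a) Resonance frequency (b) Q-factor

Step 1 — Resonance condition Im(Z)=0 gives ω₀ = 1/√(LC).
Step 2 — ω₀ = 1/√(0.00378·1e-06) = 1.627e+04 rad/s.
Step 3 — f₀ = ω₀/(2π) = 2589 Hz.
Step 4 — Series Q: Q = ω₀L/R = 1.627e+04·0.00378/1000 = 0.06148.

(a) f₀ = 2589 Hz  (b) Q = 0.06148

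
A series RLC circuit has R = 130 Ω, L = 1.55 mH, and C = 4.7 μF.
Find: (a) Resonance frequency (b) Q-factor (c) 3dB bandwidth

Step 1 — Resonance: ω₀ = 1/√(LC) = 1/√(0.00155·4.7e-06) = 1.172e+04 rad/s.
Step 2 — f₀ = ω₀/(2π) = 1865 Hz.
Step 3 — Series Q: Q = ω₀L/R = 1.172e+04·0.00155/130 = 0.1397.
Step 4 — Bandwidth: Δω = ω₀/Q = 8.387e+04 rad/s; BW = Δω/(2π) = 1.335e+04 Hz.

(a) f₀ = 1865 Hz  (b) Q = 0.1397  (c) BW = 1.335e+04 Hz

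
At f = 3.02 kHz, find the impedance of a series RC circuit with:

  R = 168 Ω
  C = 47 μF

Step 1 — Angular frequency: ω = 2π·f = 2π·3020 = 1.898e+04 rad/s.
Step 2 — Component impedances:
  R: Z = R = 168 Ω
  C: Z = 1/(jωC) = -j/(ω·C) = 0 - j1.121 Ω
Step 3 — Series combination: Z_total = R + C = 168 - j1.121 Ω = 168∠-0.4° Ω.

Z = 168 - j1.121 Ω = 168∠-0.4° Ω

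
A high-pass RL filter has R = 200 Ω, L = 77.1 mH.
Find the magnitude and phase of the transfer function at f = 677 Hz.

Step 1 — Angular frequency: ω = 2π·677 = 4254 rad/s.
Step 2 — Transfer function: H(jω) = jωL/(R + jωL).
Step 3 — Numerator jωL = j·328; denominator R + jωL = 200 + j328.
Step 4 — H = 0.7289 + j0.4445.
Step 5 — Magnitude: |H| = 0.8538 (-1.4 dB); phase: φ = 31.4°.

|H| = 0.8538 (-1.4 dB), φ = 31.4°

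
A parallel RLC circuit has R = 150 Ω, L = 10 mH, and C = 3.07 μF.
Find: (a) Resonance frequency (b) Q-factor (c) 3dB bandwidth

Step 1 — Resonance: ω₀ = 1/√(LC) = 1/√(0.01·3.07e-06) = 5707 rad/s.
Step 2 — f₀ = ω₀/(2π) = 908.3 Hz.
Step 3 — Parallel Q: Q = R/(ω₀L) = 150/(5707·0.01) = 2.628.
Step 4 — Bandwidth: Δω = ω₀/Q = 2172 rad/s; BW = Δω/(2π) = 345.6 Hz.

(a) f₀ = 908.3 Hz  (b) Q = 2.628  (c) BW = 345.6 Hz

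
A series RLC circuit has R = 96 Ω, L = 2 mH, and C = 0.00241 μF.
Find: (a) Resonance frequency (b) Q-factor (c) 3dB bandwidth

Step 1 — Resonance condition Im(Z)=0 gives ω₀ = 1/√(LC).
Step 2 — ω₀ = 1/√(0.002·2.41e-09) = 4.555e+05 rad/s.
Step 3 — f₀ = ω₀/(2π) = 7.249e+04 Hz.
Step 4 — Series Q: Q = ω₀L/R = 4.555e+05·0.002/96 = 9.489.
Step 5 — 3dB bandwidth: Δω = ω₀/Q = 4.8e+04 rad/s; BW = Δω/(2π) = 7639 Hz.

(a) f₀ = 7.249e+04 Hz  (b) Q = 9.489  (c) BW = 7639 Hz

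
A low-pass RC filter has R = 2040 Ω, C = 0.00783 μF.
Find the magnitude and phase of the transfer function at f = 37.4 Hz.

Step 1 — Angular frequency: ω = 2π·37.4 = 235 rad/s.
Step 2 — Transfer function: H(jω) = 1/(1 + jωRC).
Step 3 — Denominator: 1 + jωRC = 1 + j·235·2040·7.83e-09 = 1 + j0.003754.
Step 4 — H = 1 - j0.003754.
Step 5 — Magnitude: |H| = 1 (-0.0 dB); phase: φ = -0.2°.

|H| = 1 (-0.0 dB), φ = -0.2°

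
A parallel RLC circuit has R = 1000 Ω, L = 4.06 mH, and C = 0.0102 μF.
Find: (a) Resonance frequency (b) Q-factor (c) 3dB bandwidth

Step 1 — Resonance: ω₀ = 1/√(LC) = 1/√(0.00406·1.02e-08) = 1.554e+05 rad/s.
Step 2 — f₀ = ω₀/(2π) = 2.473e+04 Hz.
Step 3 — Parallel Q: Q = R/(ω₀L) = 1000/(1.554e+05·0.00406) = 1.585.
Step 4 — Bandwidth: Δω = ω₀/Q = 9.804e+04 rad/s; BW = Δω/(2π) = 1.56e+04 Hz.

(a) f₀ = 2.473e+04 Hz  (b) Q = 1.585  (c) BW = 1.56e+04 Hz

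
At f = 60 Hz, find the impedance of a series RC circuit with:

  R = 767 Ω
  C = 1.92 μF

Step 1 — Angular frequency: ω = 2π·f = 2π·60 = 377 rad/s.
Step 2 — Component impedances:
  R: Z = R = 767 Ω
  C: Z = 1/(jωC) = -j/(ω·C) = 0 - j1382 Ω
Step 3 — Series combination: Z_total = R + C = 767 - j1382 Ω = 1580∠-61.0° Ω.

Z = 767 - j1382 Ω = 1580∠-61.0° Ω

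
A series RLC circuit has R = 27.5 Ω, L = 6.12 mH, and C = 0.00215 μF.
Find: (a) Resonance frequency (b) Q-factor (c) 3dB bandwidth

Step 1 — Resonance: ω₀ = 1/√(LC) = 1/√(0.00612·2.15e-09) = 2.757e+05 rad/s.
Step 2 — f₀ = ω₀/(2π) = 4.388e+04 Hz.
Step 3 — Series Q: Q = ω₀L/R = 2.757e+05·0.00612/27.5 = 61.35.
Step 4 — Bandwidth: Δω = ω₀/Q = 4493 rad/s; BW = Δω/(2π) = 715.2 Hz.

(a) f₀ = 4.388e+04 Hz  (b) Q = 61.35  (c) BW = 715.2 Hz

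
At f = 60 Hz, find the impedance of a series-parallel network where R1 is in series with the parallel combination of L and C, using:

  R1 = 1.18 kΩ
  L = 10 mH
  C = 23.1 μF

Step 1 — Angular frequency: ω = 2π·f = 2π·60 = 377 rad/s.
Step 2 — Component impedances:
  R1: Z = R = 1180 Ω
  L: Z = jωL = j·377·0.01 = 0 + j3.77 Ω
  C: Z = 1/(jωC) = -j/(ω·C) = 0 - j114.8 Ω
Step 3 — Parallel branch: L || C = 1/(1/L + 1/C) = 0 + j3.898 Ω.
Step 4 — Series with R1: Z_total = R1 + (L || C) = 1180 + j3.898 Ω = 1180∠0.2° Ω.

Z = 1180 + j3.898 Ω = 1180∠0.2° Ω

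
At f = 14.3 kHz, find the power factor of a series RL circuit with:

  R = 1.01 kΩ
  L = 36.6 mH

Step 1 — Angular frequency: ω = 2π·f = 2π·1.43e+04 = 8.985e+04 rad/s.
Step 2 — Component impedances:
  R: Z = R = 1010 Ω
  L: Z = jωL = j·8.985e+04·0.0366 = 0 + j3288 Ω
Step 3 — Series combination: Z_total = R + L = 1010 + j3288 Ω = 3440∠72.9° Ω.
Step 4 — Power factor: PF = cos(φ) = Re(Z)/|Z| = 1010/3440 = 0.2936.
Step 5 — Type: Im(Z) = 3288 ⇒ lagging (phase φ = 72.9°).

PF = 0.2936 (lagging, φ = 72.9°)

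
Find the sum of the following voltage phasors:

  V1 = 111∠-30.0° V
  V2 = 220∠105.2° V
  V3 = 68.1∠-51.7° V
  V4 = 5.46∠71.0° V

Step 1 — Convert each phasor to rectangular form:
  V1 = 111·(cos(-30.0°) + j·sin(-30.0°)) = 96.13 - j55.5 V
  V2 = 220·(cos(105.2°) + j·sin(105.2°)) = -57.68 + j212.3 V
  V3 = 68.1·(cos(-51.7°) + j·sin(-51.7°)) = 42.21 - j53.44 V
  V4 = 5.46·(cos(71.0°) + j·sin(71.0°)) = 1.778 + j5.163 V
Step 2 — Sum components: V_total = 82.43 + j108.5 V.
Step 3 — Convert to polar: |V_total| = 136.3 V, ∠V_total = 52.8°.

V_total = 136.3∠52.8° V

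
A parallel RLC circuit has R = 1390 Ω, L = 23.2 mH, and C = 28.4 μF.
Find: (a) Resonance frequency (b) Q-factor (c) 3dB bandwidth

Step 1 — Resonance: ω₀ = 1/√(LC) = 1/√(0.0232·2.84e-05) = 1232 rad/s.
Step 2 — f₀ = ω₀/(2π) = 196.1 Hz.
Step 3 — Parallel Q: Q = R/(ω₀L) = 1390/(1232·0.0232) = 48.63.
Step 4 — Bandwidth: Δω = ω₀/Q = 25.33 rad/s; BW = Δω/(2π) = 4.032 Hz.

(a) f₀ = 196.1 Hz  (b) Q = 48.63  (c) BW = 4.032 Hz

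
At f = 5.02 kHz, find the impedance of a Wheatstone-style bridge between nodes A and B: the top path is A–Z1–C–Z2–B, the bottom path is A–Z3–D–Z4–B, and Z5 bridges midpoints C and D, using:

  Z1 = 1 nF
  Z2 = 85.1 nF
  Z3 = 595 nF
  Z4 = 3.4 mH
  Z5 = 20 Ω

Step 1 — Angular frequency: ω = 2π·f = 2π·5020 = 3.154e+04 rad/s.
Step 2 — Component impedances:
  Z1: Z = 1/(jωC) = -j/(ω·C) = 0 - j3.17e+04 Ω
  Z2: Z = 1/(jωC) = -j/(ω·C) = 0 - j372.6 Ω
  Z3: Z = 1/(jωC) = -j/(ω·C) = 0 - j53.28 Ω
  Z4: Z = jωL = j·3.154e+04·0.0034 = 0 + j107.2 Ω
  Z5: Z = R = 20 Ω
Step 3 — Bridge requires nodal analysis (the Z5 bridge couples midpoints C and D, so the two paths cannot be reduced to a simple series/parallel combination). Setting node B to ground and injecting 1 A at node A, the 3-node admittance system at A, C, D solves to V_A = Z_AB = 3.276 + j97.15 Ω = 97.2∠88.1° Ω.

Z = 3.276 + j97.15 Ω = 97.2∠88.1° Ω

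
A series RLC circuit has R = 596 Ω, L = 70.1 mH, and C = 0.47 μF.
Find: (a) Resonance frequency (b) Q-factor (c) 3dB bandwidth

Step 1 — Resonance: ω₀ = 1/√(LC) = 1/√(0.0701·4.7e-07) = 5509 rad/s.
Step 2 — f₀ = ω₀/(2π) = 876.8 Hz.
Step 3 — Series Q: Q = ω₀L/R = 5509·0.0701/596 = 0.648.
Step 4 — Bandwidth: Δω = ω₀/Q = 8502 rad/s; BW = Δω/(2π) = 1353 Hz.

(a) f₀ = 876.8 Hz  (b) Q = 0.648  (c) BW = 1353 Hz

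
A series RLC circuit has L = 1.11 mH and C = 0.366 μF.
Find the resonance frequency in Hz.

Step 1 — Resonance condition Im(Z)=0 gives ω₀ = 1/√(LC).
Step 2 — ω₀ = 1/√(0.00111·3.66e-07) = 4.961e+04 rad/s.
Step 3 — f₀ = ω₀/(2π) = 7896 Hz.

f₀ = 7896 Hz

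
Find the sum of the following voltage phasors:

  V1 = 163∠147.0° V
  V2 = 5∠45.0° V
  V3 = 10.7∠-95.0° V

Step 1 — Convert each phasor to rectangular form:
  V1 = 163·(cos(147.0°) + j·sin(147.0°)) = -136.7 + j88.78 V
  V2 = 5·(cos(45.0°) + j·sin(45.0°)) = 3.536 + j3.536 V
  V3 = 10.7·(cos(-95.0°) + j·sin(-95.0°)) = -0.9326 - j10.66 V
Step 2 — Sum components: V_total = -134.1 + j81.65 V.
Step 3 — Convert to polar: |V_total| = 157 V, ∠V_total = 148.7°.

V_total = 157∠148.7° V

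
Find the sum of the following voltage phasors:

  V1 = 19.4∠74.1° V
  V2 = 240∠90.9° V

Step 1 — Convert each phasor to rectangular form:
  V1 = 19.4·(cos(74.1°) + j·sin(74.1°)) = 5.315 + j18.66 V
  V2 = 240·(cos(90.9°) + j·sin(90.9°)) = -3.77 + j240 V
Step 2 — Sum components: V_total = 1.545 + j258.6 V.
Step 3 — Convert to polar: |V_total| = 258.6 V, ∠V_total = 89.7°.

V_total = 258.6∠89.7° V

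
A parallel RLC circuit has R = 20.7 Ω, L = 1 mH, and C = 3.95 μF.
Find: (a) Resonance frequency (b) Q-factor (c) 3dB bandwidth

Step 1 — Resonance: ω₀ = 1/√(LC) = 1/√(0.001·3.95e-06) = 1.591e+04 rad/s.
Step 2 — f₀ = ω₀/(2π) = 2532 Hz.
Step 3 — Parallel Q: Q = R/(ω₀L) = 20.7/(1.591e+04·0.001) = 1.301.
Step 4 — Bandwidth: Δω = ω₀/Q = 1.223e+04 rad/s; BW = Δω/(2π) = 1946 Hz.

(a) f₀ = 2532 Hz  (b) Q = 1.301  (c) BW = 1946 Hz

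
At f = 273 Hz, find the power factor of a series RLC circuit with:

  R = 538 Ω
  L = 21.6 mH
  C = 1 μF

Step 1 — Angular frequency: ω = 2π·f = 2π·273 = 1715 rad/s.
Step 2 — Component impedances:
  R: Z = R = 538 Ω
  L: Z = jωL = j·1715·0.0216 = 0 + j37.05 Ω
  C: Z = 1/(jωC) = -j/(ω·C) = 0 - j583 Ω
Step 3 — Series combination: Z_total = R + L + C = 538 - j545.9 Ω = 766.5∠-45.4° Ω.
Step 4 — Power factor: PF = cos(φ) = Re(Z)/|Z| = 538/766.5 = 0.7019.
Step 5 — Type: Im(Z) = -545.9 ⇒ leading (phase φ = -45.4°).

PF = 0.7019 (leading, φ = -45.4°)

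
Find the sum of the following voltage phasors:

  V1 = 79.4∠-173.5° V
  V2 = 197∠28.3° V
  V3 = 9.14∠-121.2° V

Step 1 — Convert each phasor to rectangular form:
  V1 = 79.4·(cos(-173.5°) + j·sin(-173.5°)) = -78.89 - j8.988 V
  V2 = 197·(cos(28.3°) + j·sin(28.3°)) = 173.5 + j93.4 V
  V3 = 9.14·(cos(-121.2°) + j·sin(-121.2°)) = -4.735 - j7.818 V
Step 2 — Sum components: V_total = 89.83 + j76.59 V.
Step 3 — Convert to polar: |V_total| = 118 V, ∠V_total = 40.5°.

V_total = 118∠40.5° V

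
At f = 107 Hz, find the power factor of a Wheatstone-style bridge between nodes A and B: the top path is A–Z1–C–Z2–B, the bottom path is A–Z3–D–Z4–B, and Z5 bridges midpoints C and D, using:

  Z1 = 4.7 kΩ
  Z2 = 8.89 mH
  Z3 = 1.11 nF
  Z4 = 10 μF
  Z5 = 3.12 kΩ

Step 1 — Angular frequency: ω = 2π·f = 2π·107 = 672.3 rad/s.
Step 2 — Component impedances:
  Z1: Z = R = 4700 Ω
  Z2: Z = jωL = j·672.3·0.00889 = 0 + j5.977 Ω
  Z3: Z = 1/(jωC) = -j/(ω·C) = 0 - j1.34e+06 Ω
  Z4: Z = 1/(jωC) = -j/(ω·C) = 0 - j148.7 Ω
  Z5: Z = R = 3120 Ω
Step 3 — Bridge requires nodal analysis (the Z5 bridge couples midpoints C and D, so the two paths cannot be reduced to a simple series/parallel combination). Setting node B to ground and injecting 1 A at node A, the 3-node admittance system at A, C, D solves to V_A = Z_AB = 4700 - j10.5 Ω = 4700∠-0.1° Ω.
Step 4 — Power factor: PF = cos(φ) = Re(Z)/|Z| = 4700/4700 = 1.
Step 5 — Type: Im(Z) = -10.5 ⇒ leading (phase φ = -0.1°).

PF = 1 (leading, φ = -0.1°)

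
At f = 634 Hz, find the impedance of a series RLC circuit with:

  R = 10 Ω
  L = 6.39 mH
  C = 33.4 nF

Step 1 — Angular frequency: ω = 2π·f = 2π·634 = 3984 rad/s.
Step 2 — Component impedances:
  R: Z = R = 10 Ω
  L: Z = jωL = j·3984·0.00639 = 0 + j25.45 Ω
  C: Z = 1/(jωC) = -j/(ω·C) = 0 - j7516 Ω
Step 3 — Series combination: Z_total = R + L + C = 10 - j7491 Ω = 7491∠-89.9° Ω.

Z = 10 - j7491 Ω = 7491∠-89.9° Ω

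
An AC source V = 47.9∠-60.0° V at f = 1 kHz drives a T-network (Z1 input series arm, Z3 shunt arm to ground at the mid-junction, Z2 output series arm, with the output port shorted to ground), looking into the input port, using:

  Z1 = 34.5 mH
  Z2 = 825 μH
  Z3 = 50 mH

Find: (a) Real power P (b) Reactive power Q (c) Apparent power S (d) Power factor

Step 1 — Angular frequency: ω = 2π·f = 2π·1000 = 6283 rad/s.
Step 2 — Component impedances:
  Z1: Z = jωL = j·6283·0.0345 = 0 + j216.8 Ω
  Z2: Z = jωL = j·6283·0.000825 = 0 + j5.184 Ω
  Z3: Z = jωL = j·6283·0.05 = 0 + j314.2 Ω
Step 3 — With the output port shorted to ground, the output series arm Z2 runs from the junction to ground; the shunt arm Z3 also runs from the junction to ground. They appear in parallel: Z3 || Z2 = 0 + j5.099 Ω.
Step 4 — Series with input arm Z1: Z_in = Z1 + (Z3 || Z2) = 0 + j221.9 Ω = 221.9∠90.0° Ω.
Step 5 — Source phasor: V = 47.9∠-60.0° V = 23.95 - j41.48 V.
Step 6 — Current: I = V / Z = -0.187 - j0.1079 A = 0.2159∠-150.0° A.
Step 7 — Complex power: S = V·I* = 0 + j10.34 VA.
Step 8 — Real power: P = Re(S) = 0 W.
Step 9 — Reactive power: Q = Im(S) = 10.34 VAR.
Step 10 — Apparent power: |S| = 10.34 VA.
Step 11 — Power factor: PF = P/|S| = 0 (lagging).

(a) P = 0 W  (b) Q = 10.34 VAR  (c) S = 10.34 VA  (d) PF = 0 (lagging)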